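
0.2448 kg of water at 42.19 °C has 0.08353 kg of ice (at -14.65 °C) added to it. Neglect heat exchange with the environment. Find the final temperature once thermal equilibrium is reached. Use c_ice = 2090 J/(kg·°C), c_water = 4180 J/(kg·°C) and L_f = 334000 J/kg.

T_f ≈ 9.3 °C

Taking heat into each body as positive, Σ m c ΔT = 0:
ice -14.65→0 °C: 0.08353·2090·14.65 = 2557.6
  melt ice: 0.08353·334000 = 27899
  warm the meltwater: 349.16 T
  water cools: 0.2448·4180·(T − 42.19) = 1023.3(T − 42.19)
1372.4 T = 43172 − 30457 = 12715
T ≈ 9.26 °C — above 0 °C, consistent with complete melting.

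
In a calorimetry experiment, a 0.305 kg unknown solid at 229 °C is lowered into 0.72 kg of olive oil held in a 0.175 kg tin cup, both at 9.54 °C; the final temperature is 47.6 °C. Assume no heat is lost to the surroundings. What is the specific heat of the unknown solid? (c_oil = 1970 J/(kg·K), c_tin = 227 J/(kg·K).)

c ≈ 1000 J/(kg·K)

Net heat exchanged in the isolated system is zero:
0.305·c·(47.6 − 229) + 0.72·1970·(47.6 − 9.54) + 0.175·227·(47.6 − 9.54) = 0
-55.33 c = -55496
c = -55496/-55.33 ≈ 1003 J/(kg·K)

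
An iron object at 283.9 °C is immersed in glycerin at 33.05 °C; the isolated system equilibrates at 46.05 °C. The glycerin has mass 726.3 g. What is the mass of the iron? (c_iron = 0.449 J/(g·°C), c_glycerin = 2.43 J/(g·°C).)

Heat lost by the iron = heat gained by the glycerin:
m·0.449·(283.9 − 46.05) = 726.3·2.43·(46.05 − 33.05)
106.79 m = 22944  ⇒  m ≈ 214.8 g

m ≈ 215 g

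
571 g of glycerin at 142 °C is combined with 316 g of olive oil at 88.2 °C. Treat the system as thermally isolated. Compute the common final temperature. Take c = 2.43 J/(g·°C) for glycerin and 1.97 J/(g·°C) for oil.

|Q_glycerin| = |Q_oil|:
571*2.43*(142 − T) = 316*1.97*(T − 88.2)
1387.5(142 − T) = 622.52(T − 88.2)
2010.1 T = 251936  ⇒  T ≈ 125.34 °C

T_f ≈ 125.3 °C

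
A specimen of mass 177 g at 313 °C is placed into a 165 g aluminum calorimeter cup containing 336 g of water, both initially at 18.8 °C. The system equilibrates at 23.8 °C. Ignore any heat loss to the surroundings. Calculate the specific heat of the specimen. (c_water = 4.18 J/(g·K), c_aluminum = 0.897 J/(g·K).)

Let T be the final temperature. ΣQ_i = 0:
177×c×(23.8 − 313) + 336×4.18×(23.8 − 18.8) + 165×0.897×(23.8 − 18.8) = 0
-51188 c = -7762.4
c = -7762.4/-51188 ≈ 0.1516 J/(g·K)

c ≈ 0.152 J/(g·K)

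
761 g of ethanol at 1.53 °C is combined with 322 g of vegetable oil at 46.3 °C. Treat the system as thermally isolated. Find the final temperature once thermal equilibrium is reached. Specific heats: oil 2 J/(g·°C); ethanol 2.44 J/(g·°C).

T_f = Σ m_i c_i T_i / Σ m_i c_i:
T_f = (644*46.3 + 1856.8*1.53) / (644 + 1856.8)
    = 32658 / 2500.8 ≈ 13.06 °C

T_f ≈ 13.1 °C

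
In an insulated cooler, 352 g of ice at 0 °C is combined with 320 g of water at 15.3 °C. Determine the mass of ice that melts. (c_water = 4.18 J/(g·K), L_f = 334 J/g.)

m_melted ≈ 61.3 g

Heat available from the water dropping to 0 °C: 320×4.18×15.3 = 20465 J.
Fully melting the ice requires m_ice L_f = 352×334 = 117568 J.
That's not enough to melt it all — equilibrium is at 0 °C with ice remaining.
m_melted×334 = 20465  ⇒  m_melted ≈ 61.27 g.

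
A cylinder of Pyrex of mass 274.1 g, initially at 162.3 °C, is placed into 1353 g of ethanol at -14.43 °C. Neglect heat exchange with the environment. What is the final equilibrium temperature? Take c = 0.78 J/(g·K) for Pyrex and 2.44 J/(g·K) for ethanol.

T_f ≈ -3.7 °C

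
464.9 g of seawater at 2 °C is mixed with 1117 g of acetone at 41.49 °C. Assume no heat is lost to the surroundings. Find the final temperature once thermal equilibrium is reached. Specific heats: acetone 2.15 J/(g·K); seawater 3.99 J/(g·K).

T_f ≈ 24.3 °C

|Q_acetone| = |Q_seawater|:
1117×2.15×(41.49 − T) = 464.9×3.99×(T − 2)
2401.5(41.49 − T) = 1855(T − 2)
4256.5 T = 103350  ⇒  T ≈ 24.28 °C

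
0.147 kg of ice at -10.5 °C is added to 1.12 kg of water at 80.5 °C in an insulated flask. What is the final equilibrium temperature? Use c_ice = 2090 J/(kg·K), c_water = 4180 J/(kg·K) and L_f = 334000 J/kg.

T_f ≈ 61.3 °C

Sum of m c ΔT and latent-heat terms is zero:
warm ice to 0 °C: 0.147×2090×(0 − (-10.5)) = 3225.9
  fusion: m_ice L_f = 0.147×334000 = 49098
  warm the meltwater: 614.46 T
  water: 4681.6(T − 80.5)
5296.1 T = 376869 − 52324 = 324545
T ≈ 61.28 °C — above 0 °C, consistent with complete melting.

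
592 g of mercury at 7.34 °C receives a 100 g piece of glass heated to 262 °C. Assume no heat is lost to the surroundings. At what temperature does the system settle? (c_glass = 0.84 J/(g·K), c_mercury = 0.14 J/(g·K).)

Heat gained plus heat lost sum to zero:
100*0.84*(T − 262) + 592*0.14*(T − 7.34) = 0
166.88 T = 22616
T ≈ 135.52 °C

T_f ≈ 135.5 °C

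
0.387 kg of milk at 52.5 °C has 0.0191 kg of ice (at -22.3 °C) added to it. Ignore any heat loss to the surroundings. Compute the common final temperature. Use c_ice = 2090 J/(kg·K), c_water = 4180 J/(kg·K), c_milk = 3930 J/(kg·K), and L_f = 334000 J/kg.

Sum of m c ΔT and latent-heat terms is zero:
warm ice to 0 °C: 0.0191·2090·(0 − (-22.3)) = 890.19; fusion: m_ice L_f = 0.0191·334000 = 6379.4; warm the meltwater: 79.84 T; milk: 1520.9(T − 52.5)
1600.7 T = 79848 − 7269.6 = 72578
T ≈ 45.34 °C. Since T > 0 °C, the all-ice-melts assumption holds.

T_f ≈ 45.3 °C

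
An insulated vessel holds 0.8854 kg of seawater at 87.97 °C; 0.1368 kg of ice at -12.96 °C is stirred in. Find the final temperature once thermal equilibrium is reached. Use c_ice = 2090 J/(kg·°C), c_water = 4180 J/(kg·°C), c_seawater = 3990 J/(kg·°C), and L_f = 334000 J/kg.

Let T be the final temperature. ΣQ_i = 0:
ice -12.96→0 °C: 0.1368×2090×12.96 = 3705.4; latent heat to melt: 0.1368×334000 = 45691; warm the meltwater: 571.82 T; seawater cools: 0.8854×3990×(T − 87.97) = 3532.7(T − 87.97)
4104.6 T = 310776 − 49397 = 261379
T ≈ 63.68 °C — above 0 °C, consistent with complete melting.

T_f ≈ 63.7 °C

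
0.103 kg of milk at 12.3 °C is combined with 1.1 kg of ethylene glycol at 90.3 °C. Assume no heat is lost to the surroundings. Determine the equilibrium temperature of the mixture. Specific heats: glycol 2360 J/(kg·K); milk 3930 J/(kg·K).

T_f ≈ 79.8 °C

Net heat exchanged in the isolated system is zero:
1.1·2360·(T − 90.3) + 0.103·3930·(T − 12.3) = 0
(2596 + 404.79) T = 2596·90.3 + 404.79·12.3
T = 239398/3000.8 ≈ 79.78 °C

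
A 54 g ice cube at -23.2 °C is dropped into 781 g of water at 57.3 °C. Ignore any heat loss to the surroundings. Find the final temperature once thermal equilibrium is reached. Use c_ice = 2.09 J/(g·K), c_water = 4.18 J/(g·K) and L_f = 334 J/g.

T_f ≈ 47.7 °C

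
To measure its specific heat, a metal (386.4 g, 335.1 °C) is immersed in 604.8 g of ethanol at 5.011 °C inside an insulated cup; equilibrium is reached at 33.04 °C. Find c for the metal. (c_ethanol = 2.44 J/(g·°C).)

c ≈ 0.354 J/(g·°C)

m_s c (T_s − T_f) = m_ethanol c_ethanol (T_f − T_0):
386.4·c·(335.1 − 33.04) = 604.8·2.44·(33.04 − 5.011)
116716 c = 41363  ⇒  c ≈ 0.3544 J/(g·°C)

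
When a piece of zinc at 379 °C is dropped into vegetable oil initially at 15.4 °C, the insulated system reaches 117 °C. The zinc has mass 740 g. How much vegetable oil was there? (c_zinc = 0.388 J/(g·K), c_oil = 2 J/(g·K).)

|Q_zinc| = |Q_oil|:
740·0.388·(379 − 117) = m·2·(117 − 15.4)
203.2 m = 75225  ⇒  m ≈ 370.2 g

m ≈ 370 g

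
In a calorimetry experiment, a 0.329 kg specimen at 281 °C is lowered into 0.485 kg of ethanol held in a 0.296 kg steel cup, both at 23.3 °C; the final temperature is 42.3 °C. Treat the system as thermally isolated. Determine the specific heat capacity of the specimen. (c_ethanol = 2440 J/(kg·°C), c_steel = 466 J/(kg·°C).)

Let T be the final temperature. ΣQ_i = 0:
0.329×c×(42.3 − 281) + 0.485×2440×(42.3 − 23.3) + 0.296×466×(42.3 − 23.3) = 0
-78.53 c = -25105
c = -25105/-78.53 ≈ 319.7 J/(kg·°C)

c ≈ 320 J/(kg·°C)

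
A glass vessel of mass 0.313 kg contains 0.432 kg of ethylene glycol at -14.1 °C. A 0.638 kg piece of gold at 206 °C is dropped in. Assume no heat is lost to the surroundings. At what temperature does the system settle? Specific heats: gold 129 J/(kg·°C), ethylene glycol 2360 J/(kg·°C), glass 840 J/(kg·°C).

T_f ≈ -0.8 °C

With ΣQ=0 the equilibrium temperature is the m·c-weighted mean:
T_f = (82.3·206 + 1019.5·(-14.1) + 262.92·(-14.1)) / (82.3 + 1019.5 + 262.92)
    = -1128.2 / 1364.7 ≈ -0.83 °C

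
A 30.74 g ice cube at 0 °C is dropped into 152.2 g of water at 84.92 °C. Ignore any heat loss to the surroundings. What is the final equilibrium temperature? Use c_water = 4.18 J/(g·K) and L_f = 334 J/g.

T_f ≈ 57.2 °C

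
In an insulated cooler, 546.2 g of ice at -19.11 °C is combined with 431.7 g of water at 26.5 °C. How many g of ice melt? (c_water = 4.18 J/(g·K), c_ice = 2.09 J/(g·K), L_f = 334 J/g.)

m_melted ≈ 77.9 g

Water can give up m c ΔT = 431.7·4.18·26.5 = 47819 J before reaching 0 °C.
Warming the ice to 0 °C takes 546.2·2.09·19.11 = 21815 J, leaving 26004 J for melting.
Melting all 546.2 g of ice would need 546.2·334 = 182431 J.
26004 J < 182431 J, so only part of the ice melts and the system sits at 0 °C.
m_melt = 26004 / L_f = 77.86 g.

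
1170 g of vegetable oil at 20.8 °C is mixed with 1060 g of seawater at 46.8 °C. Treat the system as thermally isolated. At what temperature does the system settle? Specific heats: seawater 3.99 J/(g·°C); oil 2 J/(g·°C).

T_f ≈ 37.5 °C

Let T be the final temperature. ΣQ_i = 0:
1060·3.99·(T − 46.8) + 1170·2·(T − 20.8) = 0
(4229.4 + 2340) T = 4229.4·46.8 + 2340·20.8
T ≈ 37.54 °C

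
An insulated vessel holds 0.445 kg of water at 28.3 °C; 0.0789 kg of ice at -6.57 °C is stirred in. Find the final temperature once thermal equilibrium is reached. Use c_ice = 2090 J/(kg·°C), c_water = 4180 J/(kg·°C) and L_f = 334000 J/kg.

T_f ≈ 11.5 °C

Taking heat into each body as positive, Σ m c ΔT = 0:
ice -6.57→0 °C: 0.0789·2090·6.57 = 1083.4
  melt ice: 0.0789·334000 = 26353
  meltwater 0→T: 0.0789·4180·T = 329.8 T
  water: 1860.1(T − 28.3)
2189.9 T = 52641 − 27436 = 25205
T ≈ 11.51 °C (positive, so assuming full melt was valid).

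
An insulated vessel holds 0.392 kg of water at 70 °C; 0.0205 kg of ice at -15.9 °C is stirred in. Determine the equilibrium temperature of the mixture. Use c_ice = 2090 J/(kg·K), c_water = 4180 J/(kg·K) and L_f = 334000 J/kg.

Heat gained plus heat lost sum to zero:
ice -15.9→0 °C: 0.0205×2090×15.9 = 681.24; fusion: m_ice L_f = 0.0205×334000 = 6847; warm the meltwater: 85.69 T; water: 1638.6(T − 70)
1724.3 T = 114699 − 7528.2 = 107171
T ≈ 62.16 °C — above 0 °C, consistent with complete melting.

T_f ≈ 62.2 °C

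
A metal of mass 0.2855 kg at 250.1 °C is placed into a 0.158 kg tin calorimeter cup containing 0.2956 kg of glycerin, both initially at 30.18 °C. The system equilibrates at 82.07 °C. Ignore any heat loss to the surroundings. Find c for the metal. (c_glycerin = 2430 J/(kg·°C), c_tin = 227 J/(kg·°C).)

c ≈ 816 J/(kg·°C)

Heat gained plus heat lost sum to zero:
0.2855×c×(82.07 − 250.1) + 0.2956×2430×(82.07 − 30.18) + 0.158×227×(82.07 − 30.18) = 0
-47.97 c = -39134
c = -39134/-47.97 ≈ 815.8 J/(kg·°C)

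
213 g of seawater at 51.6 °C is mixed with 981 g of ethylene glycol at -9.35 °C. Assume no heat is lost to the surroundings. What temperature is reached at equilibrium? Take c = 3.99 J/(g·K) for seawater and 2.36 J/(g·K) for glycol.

With ΣQ=0 the equilibrium temperature is the m·c-weighted mean:
T_f = (849.87×51.6 + 2315.2×(-9.35)) / (849.87 + 2315.2)
    = 22207 / 3165 ≈ 7.02 °C

T_f ≈ 7.0 °C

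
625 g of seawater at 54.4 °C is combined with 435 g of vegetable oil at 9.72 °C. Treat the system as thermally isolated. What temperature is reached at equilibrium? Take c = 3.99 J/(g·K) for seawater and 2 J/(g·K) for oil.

Conservation of energy gives ΣQ = 0:
625·3.99·(T − 54.4) + 435·2·(T − 9.72) = 0
(2493.8 + 870) T = 2493.8·54.4 + 870·9.72
T ≈ 42.84 °C

T_f ≈ 42.8 °C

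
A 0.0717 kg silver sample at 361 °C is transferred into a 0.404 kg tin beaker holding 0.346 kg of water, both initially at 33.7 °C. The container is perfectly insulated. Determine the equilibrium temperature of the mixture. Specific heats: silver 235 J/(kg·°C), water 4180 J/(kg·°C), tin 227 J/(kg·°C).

T_f ≈ 37.2 °C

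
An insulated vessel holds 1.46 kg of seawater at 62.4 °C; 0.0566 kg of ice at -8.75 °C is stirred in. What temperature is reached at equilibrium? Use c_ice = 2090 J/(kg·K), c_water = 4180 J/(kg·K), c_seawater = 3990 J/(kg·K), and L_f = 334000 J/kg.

T_f ≈ 56.7 °C

Sum of m c ΔT and latent-heat terms is zero:
ice -8.75→0 °C: 0.0566×2090×8.75 = 1035.1
  melt ice: 0.0566×334000 = 18904
  meltwater 0→T: 0.0566×4180×T = 236.59 T
  seawater: 5825.4(T − 62.4)
6062 T = 363505 − 19939 = 343565
T ≈ 56.68 °C — above 0 °C, consistent with complete melting.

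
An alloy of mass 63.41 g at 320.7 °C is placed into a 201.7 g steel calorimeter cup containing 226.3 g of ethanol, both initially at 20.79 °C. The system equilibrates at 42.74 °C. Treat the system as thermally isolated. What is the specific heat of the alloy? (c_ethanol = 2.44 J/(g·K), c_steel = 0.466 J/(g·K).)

c ≈ 0.805 J/(g·K)

Net heat exchanged in the isolated system is zero:
63.41×c×(42.74 − 320.7) + 226.3×2.44×(42.74 − 20.79) + 201.7×0.466×(42.74 − 20.79) = 0
-17625 c = -14183
c = -14183/-17625 ≈ 0.8047 J/(g·K)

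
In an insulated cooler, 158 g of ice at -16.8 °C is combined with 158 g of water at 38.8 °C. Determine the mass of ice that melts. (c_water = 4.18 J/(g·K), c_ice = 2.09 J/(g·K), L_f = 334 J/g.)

Cooling the water to 0 °C releases 158·4.18·38.8 = 25625 J.
Warming the ice to 0 °C takes 158·2.09·16.8 = 5547.7 J, leaving 20077 J for melting.
Fully melting the ice requires m_ice L_f = 158·334 = 52772 J.
That's not enough to melt it all — equilibrium is at 0 °C with ice remaining.
Mass melted = 20077/334 ≈ 60.11 g.

m_melted ≈ 60.1 g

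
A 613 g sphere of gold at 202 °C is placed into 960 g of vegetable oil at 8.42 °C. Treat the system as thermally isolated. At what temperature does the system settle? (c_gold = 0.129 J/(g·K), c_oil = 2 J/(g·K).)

T_f = Σ m_i c_i T_i / Σ m_i c_i:
T_f = (79.08·202 + 1920·8.42) / (79.08 + 1920)
    = 32140 / 1999.1 ≈ 16.08 °C

T_f ≈ 16.1 °C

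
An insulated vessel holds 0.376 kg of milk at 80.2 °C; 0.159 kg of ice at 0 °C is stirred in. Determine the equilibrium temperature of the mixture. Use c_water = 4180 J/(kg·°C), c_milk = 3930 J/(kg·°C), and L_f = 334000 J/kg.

Conservation of energy gives ΣQ = 0:
melt ice: 0.159·334000 = 53106
  warm the meltwater: 664.62 T
  milk: 1477.7(T − 80.2)
2142.3 T = 118510 − 53106 = 65404
T ≈ 30.53 °C. Since T > 0 °C, the all-ice-melts assumption holds.

T_f ≈ 30.5 °C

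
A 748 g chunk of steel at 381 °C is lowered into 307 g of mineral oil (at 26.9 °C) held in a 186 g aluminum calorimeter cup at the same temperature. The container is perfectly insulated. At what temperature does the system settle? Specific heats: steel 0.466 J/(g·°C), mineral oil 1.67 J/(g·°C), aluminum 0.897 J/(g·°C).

Net heat exchanged in the isolated system is zero:
748×0.466×(T − 381) + 307×1.67×(T − 26.9) + 186×0.897×(T − 26.9) = 0
1028.1 T = 151084
T = 151084 / 1028.1 = 147 °C

T_f ≈ 147.0 °C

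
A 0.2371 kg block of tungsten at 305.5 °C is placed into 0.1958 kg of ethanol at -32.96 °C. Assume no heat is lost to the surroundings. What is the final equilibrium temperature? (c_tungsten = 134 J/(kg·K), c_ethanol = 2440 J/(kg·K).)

Setting the total heat transfer to zero:
0.2371·134·(T − 305.5) + 0.1958·2440·(T − (-32.96)) = 0
31.77(T − 305.5) + 477.75(T − (-32.96)) = 0
509.52 T = -6040.5
T = -6040.5/509.52 ≈ -11.86 °C

T_f ≈ -11.9 °C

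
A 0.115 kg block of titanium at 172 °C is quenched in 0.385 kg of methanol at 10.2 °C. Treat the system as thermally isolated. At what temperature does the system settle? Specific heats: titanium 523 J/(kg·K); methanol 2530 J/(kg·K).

T_f ≈ 19.6 °C

Heat lost by the titanium equals heat gained by the methanol:
0.115*523*(172 − T) = 0.385*2530*(T − 10.2)
60.15(172 − T) = 974.05(T − 10.2)
1034.2 T = 20280  ⇒  T ≈ 19.61 °C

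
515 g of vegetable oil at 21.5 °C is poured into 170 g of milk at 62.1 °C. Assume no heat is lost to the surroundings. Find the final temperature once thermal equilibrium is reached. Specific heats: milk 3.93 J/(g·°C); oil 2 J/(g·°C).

Heat lost by the milk equals heat gained by the oil:
170×3.93×(62.1 − T) = 515×2×(T − 21.5)
668.1(62.1 − T) = 1030(T − 21.5)
1698.1 T = 63634  ⇒  T ≈ 37.47 °C

T_f ≈ 37.5 °C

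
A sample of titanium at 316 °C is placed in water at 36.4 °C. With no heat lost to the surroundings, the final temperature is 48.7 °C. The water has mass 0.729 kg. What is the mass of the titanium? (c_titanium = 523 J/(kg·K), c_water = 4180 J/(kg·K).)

m ≈ 0.268 kg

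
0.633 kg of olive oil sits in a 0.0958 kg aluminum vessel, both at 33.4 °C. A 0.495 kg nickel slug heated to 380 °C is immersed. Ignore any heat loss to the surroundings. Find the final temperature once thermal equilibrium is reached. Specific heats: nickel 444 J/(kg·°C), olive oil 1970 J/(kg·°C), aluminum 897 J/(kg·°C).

T_f ≈ 82.5 °C

Let T be the final temperature. ΣQ_i = 0:
0.495·444·(T − 380) + 0.633·1970·(T − 33.4) + 0.0958·897·(T − 33.4) = 0
219.78(T − 380) + 1247(T − 33.4) + 85.93(T − 33.4) = 0
(219.78 + 1247 + 85.93) T = 219.78·380 + 1247·33.4 + 85.93·33.4
T = 128037/1552.7 ≈ 82.46 °C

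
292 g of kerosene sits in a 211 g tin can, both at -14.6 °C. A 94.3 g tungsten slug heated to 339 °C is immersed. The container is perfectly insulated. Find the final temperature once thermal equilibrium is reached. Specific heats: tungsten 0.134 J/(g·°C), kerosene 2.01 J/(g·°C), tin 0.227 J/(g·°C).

Taking heat into each body as positive, Σ m c ΔT = 0:
94.3*0.134*(T − 339) + 292*2.01*(T − (-14.6)) + 211*0.227*(T − (-14.6)) = 0
12.64(T − 339) + 586.92(T − (-14.6)) + 47.9(T − (-14.6)) = 0
(12.64 + 586.92 + 47.9) T = 12.64*339 + 586.92*(-14.6) + 47.9*(-14.6)
T ≈ -7.70 °C

T_f ≈ -7.7 °C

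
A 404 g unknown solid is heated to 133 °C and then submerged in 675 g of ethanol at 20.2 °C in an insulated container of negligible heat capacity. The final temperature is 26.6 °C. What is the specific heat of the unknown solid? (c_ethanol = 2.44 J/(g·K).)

c ≈ 0.245 J/(g·K)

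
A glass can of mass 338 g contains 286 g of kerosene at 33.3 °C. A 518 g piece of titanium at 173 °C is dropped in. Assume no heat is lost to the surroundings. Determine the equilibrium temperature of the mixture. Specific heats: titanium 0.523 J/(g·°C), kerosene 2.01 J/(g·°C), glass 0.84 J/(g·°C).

T_f ≈ 66.8 °C

Conservation of energy gives ΣQ = 0:
518·0.523·(T − 173) + 286·2.01·(T − 33.3) + 338·0.84·(T − 33.3) = 0
1129.7 T = 75465
T ≈ 66.80 °C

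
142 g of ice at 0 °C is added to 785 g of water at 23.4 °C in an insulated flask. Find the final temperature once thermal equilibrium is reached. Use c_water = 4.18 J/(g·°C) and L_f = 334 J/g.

Sum of m c ΔT and latent-heat terms is zero:
latent heat to melt: 142·334 = 47428; warm the meltwater: 593.56 T; water cools: 785·4.18·(T − 23.4) = 3281.3(T − 23.4)
3874.9 T = 76782 − 47428 = 29354
T ≈ 7.58 °C (positive, so assuming full melt was valid).

T_f ≈ 7.6 °C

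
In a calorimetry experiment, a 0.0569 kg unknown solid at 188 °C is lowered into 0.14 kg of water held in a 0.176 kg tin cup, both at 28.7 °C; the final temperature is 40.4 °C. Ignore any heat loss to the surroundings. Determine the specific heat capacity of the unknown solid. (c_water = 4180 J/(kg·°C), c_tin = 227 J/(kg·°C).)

Heat gained plus heat lost sum to zero:
0.0569·c·(40.4 − 188) + 0.14·4180·(40.4 − 28.7) + 0.176·227·(40.4 − 28.7) = 0
-8.398 c = -7314.3
c = -7314.3/-8.398 ≈ 870.9 J/(kg·°C)

c ≈ 871 J/(kg·°C)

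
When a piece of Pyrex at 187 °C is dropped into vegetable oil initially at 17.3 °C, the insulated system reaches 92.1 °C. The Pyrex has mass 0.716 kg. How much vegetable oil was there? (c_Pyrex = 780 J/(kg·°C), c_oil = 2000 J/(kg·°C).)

m ≈ 0.354 kg

Heat gained plus heat lost sum to zero:
0.716·780·(92.1 − 187) + m·2000·(92.1 − 17.3) = 0
149600 m = 53000
m = 53000/149600 ≈ 0.3543 kg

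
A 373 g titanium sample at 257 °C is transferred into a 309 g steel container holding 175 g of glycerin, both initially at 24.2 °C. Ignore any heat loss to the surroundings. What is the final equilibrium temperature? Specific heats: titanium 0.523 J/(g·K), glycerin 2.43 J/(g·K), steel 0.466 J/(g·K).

Heat gained plus heat lost sum to zero:
373×0.523×(T − 257) + 175×2.43×(T − 24.2) + 309×0.466×(T − 24.2) = 0
195.08(T − 257) + 425.25(T − 24.2) + 143.99(T − 24.2) = 0
764.32 T = 63911
T ≈ 83.62 °C

T_f ≈ 83.6 °C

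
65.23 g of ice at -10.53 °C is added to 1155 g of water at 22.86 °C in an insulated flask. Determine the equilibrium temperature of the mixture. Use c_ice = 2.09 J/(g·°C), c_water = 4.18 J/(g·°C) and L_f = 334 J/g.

Energy conservation, ΣQ = 0:
ice -10.53→0 °C: 65.23·2.09·10.53 = 1435.6; latent heat to melt: 65.23·334 = 21787; meltwater 0→T: 65.23·4.18·T = 272.66 T; water: 4827.9(T − 22.86)
5100.6 T = 110366 − 23222 = 87143
T ≈ 17.09 °C (positive, so assuming full melt was valid).

T_f ≈ 17.1 °C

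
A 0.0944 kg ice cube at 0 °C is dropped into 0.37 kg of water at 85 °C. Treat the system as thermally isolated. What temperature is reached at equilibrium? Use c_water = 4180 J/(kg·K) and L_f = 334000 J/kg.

Heat gained plus heat lost sum to zero:
fusion: m_ice L_f = 0.0944·334000 = 31530
  meltwater 0→T: 0.0944·4180·T = 394.59 T
  water cools: 0.37·4180·(T − 85) = 1546.6(T − 85)
1941.2 T = 131461 − 31530 = 99931
T ≈ 51.48 °C. Since T > 0 °C, the all-ice-melts assumption holds.

T_f ≈ 51.5 °C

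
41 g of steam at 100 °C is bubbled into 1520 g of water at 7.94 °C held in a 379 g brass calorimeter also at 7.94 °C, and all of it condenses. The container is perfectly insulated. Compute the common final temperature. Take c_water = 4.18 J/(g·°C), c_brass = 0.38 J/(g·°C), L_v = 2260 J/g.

Energy conservation, ΣQ = 0:
condense steam: −41×2260 = −92660
  condensed water 100 °C→T: 171.38(T − 100)
  original water: 6353.6(T − 7.94)
  brass cup: 379×0.38×(T − 7.94) = 144.02(T − 7.94)
6669 T = 92660 + 17138 + 51591 = 161389
T ≈ 24.20 °C (< 100 °C, so full condensation is consistent).

T_f ≈ 24.2 °C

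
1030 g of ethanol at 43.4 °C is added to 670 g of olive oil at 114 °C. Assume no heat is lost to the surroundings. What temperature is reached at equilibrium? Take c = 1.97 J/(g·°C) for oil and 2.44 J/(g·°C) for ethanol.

|Q_oil| = |Q_ethanol|:
670*1.97*(114 − T) = 1030*2.44*(T − 43.4)
1319.9(114 − T) = 2513.2(T − 43.4)
3833.1 T = 259541  ⇒  T ≈ 67.71 °C

T_f ≈ 67.7 °C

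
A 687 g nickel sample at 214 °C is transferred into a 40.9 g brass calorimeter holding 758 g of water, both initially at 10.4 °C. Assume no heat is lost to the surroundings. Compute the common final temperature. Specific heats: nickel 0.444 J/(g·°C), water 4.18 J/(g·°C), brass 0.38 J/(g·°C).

Net heat exchanged in the isolated system is zero:
687*0.444*(T − 214) + 758*4.18*(T − 10.4) + 40.9*0.38*(T − 10.4) = 0
305.03(T − 214) + 3168.4(T − 10.4) + 15.54(T − 10.4) = 0
3489 T = 98389
T = 98389 / 3489 = 28.2 °C

T_f ≈ 28.2 °C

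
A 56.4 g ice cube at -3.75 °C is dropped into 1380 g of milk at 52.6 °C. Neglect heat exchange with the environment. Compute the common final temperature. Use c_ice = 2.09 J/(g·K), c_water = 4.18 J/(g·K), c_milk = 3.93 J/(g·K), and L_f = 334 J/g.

T_f ≈ 47.0 °C

Energy balance with sensible and latent terms:
warm ice to 0 °C: 56.4·2.09·(0 − (-3.75)) = 442.03
  latent heat to melt: 56.4·334 = 18838
  warm the meltwater: 235.75 T
  milk cools: 1380·3.93·(T − 52.6) = 5423.4(T − 52.6)
5659.2 T = 285271 − 19280 = 265991
T ≈ 47.00 °C. Since T > 0 °C, the all-ice-melts assumption holds.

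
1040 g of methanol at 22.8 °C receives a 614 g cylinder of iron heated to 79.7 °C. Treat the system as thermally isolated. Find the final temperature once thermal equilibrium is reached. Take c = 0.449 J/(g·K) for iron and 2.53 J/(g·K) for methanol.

T_f ≈ 28.2 °C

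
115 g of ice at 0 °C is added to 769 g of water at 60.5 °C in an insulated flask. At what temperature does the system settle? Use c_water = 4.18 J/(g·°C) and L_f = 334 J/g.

Let T be the final temperature. ΣQ_i = 0:
melt ice: 115×334 = 38410; meltwater 0→T: 115×4.18×T = 480.7 T; water cools: 769×4.18×(T − 60.5) = 3214.4(T − 60.5)
3695.1 T = 194472 − 38410 = 156062
T ≈ 42.23 °C. Since T > 0 °C, the all-ice-melts assumption holds.

T_f ≈ 42.2 °C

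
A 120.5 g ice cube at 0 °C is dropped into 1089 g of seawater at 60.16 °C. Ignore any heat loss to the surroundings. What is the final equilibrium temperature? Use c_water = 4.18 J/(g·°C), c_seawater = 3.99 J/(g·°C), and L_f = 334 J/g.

Sum of m c ΔT and latent-heat terms is zero:
fusion: m_ice L_f = 120.5·334 = 40247
  meltwater 0→T: 120.5·4.18·T = 503.69 T
  seawater: 4345.1(T − 60.16)
4848.8 T = 261402 − 40247 = 221155
T ≈ 45.61 °C — above 0 °C, consistent with complete melting.

T_f ≈ 45.6 °C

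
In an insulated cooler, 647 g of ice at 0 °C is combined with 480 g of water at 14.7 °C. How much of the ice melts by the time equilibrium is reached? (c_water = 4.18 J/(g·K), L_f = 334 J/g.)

Heat available from the water dropping to 0 °C: 480·4.18·14.7 = 29494 J.
Melting all 647 g of ice would need 647·334 = 216098 J.
Since 29494 < 216098 J, not all the ice melts; equilibrium is at 0 °C.
m_melted·334 = 29494  ⇒  m_melted ≈ 88.31 g.

m_melted ≈ 88.3 g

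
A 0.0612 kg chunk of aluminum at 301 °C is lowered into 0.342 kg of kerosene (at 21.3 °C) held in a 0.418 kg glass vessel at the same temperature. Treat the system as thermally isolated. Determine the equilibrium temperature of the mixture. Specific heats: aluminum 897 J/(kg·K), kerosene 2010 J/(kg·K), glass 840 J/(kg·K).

T_f ≈ 35.3 °C

Let T be the final temperature. ΣQ_i = 0:
0.0612×897×(T − 301) + 0.342×2010×(T − 21.3) + 0.418×840×(T − 21.3) = 0
54.9(T − 301) + 687.42(T − 21.3) + 351.12(T − 21.3) = 0
(54.9 + 687.42 + 351.12) T = 54.9×301 + 687.42×21.3 + 351.12×21.3
T = 38645/1093.4 ≈ 35.34 °C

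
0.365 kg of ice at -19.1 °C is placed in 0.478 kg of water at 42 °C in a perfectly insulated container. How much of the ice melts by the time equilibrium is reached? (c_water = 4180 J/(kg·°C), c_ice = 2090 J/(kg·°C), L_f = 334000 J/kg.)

Cooling the water to 0 °C releases 0.478·4180·42 = 83918 J.
Warming the ice to 0 °C takes 0.365·2090·19.1 = 14570 J, leaving 69347 J for melting.
Fully melting the ice requires m_ice L_f = 0.365·334000 = 121910 J.
69347 J < 121910 J, so only part of the ice melts and the system sits at 0 °C.
Mass melted = 69347/334000 ≈ 0.2076 kg.

m_melted ≈ 0.208 kg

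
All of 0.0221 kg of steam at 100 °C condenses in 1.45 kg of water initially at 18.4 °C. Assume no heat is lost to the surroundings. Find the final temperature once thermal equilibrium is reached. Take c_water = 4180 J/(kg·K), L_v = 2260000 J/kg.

T_f ≈ 27.7 °C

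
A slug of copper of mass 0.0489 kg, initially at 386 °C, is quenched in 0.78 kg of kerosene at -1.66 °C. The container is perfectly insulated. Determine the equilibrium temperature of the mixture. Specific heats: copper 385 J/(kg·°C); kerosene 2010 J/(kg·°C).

Conservation of energy gives ΣQ = 0:
0.0489×385×(T − 386) + 0.78×2010×(T − (-1.66)) = 0
18.83(T − 386) + 1567.8(T − (-1.66)) = 0
1586.6 T = 4664.5
T = 4664.5/1586.6 ≈ 2.94 °C

T_f ≈ 2.9 °C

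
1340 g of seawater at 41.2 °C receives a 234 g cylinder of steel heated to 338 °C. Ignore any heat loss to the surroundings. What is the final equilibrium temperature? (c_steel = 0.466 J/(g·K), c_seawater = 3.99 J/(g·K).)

T_f ≈ 47.1 °C

Let T be the final temperature. ΣQ_i = 0:
234·0.466·(T − 338) + 1340·3.99·(T − 41.2) = 0
109.04(T − 338) + 5346.6(T − 41.2) = 0
(109.04 + 5346.6) T = 109.04·338 + 5346.6·41.2
T ≈ 47.13 °C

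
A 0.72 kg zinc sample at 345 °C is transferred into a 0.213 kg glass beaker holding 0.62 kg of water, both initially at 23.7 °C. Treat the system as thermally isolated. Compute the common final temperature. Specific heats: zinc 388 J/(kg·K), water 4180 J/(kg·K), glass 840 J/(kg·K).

With ΣQ=0 the equilibrium temperature is the m·c-weighted mean:
T_f = (279.36*345 + 2591.6*23.7 + 178.92*23.7) / (279.36 + 2591.6 + 178.92)
    = 162041 / 3049.9 ≈ 53.13 °C

T_f ≈ 53.1 °C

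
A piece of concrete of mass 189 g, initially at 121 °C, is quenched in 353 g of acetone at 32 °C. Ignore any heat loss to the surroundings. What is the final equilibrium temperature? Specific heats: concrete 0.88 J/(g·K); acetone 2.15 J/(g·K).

Set heat shed by the hot body equal to heat absorbed by the cold body:
189*0.88*(121 − T) = 353*2.15*(T − 32)
166.32(121 − T) = 758.95(T − 32)
925.27 T = 44411  ⇒  T ≈ 48.00 °C

T_f ≈ 48.0 °C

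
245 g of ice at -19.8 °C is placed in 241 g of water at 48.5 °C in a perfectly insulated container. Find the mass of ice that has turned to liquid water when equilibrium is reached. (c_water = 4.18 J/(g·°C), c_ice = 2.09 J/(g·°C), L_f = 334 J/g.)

m_melted ≈ 116 g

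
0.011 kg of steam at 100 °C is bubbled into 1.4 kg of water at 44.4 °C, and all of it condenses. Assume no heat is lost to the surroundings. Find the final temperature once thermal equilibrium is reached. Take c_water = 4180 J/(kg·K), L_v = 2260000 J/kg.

T_f ≈ 49.0 °C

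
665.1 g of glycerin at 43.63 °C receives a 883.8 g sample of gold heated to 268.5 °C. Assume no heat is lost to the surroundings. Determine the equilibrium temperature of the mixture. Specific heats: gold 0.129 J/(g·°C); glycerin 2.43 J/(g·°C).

T_f ≈ 58.4 °C

With ΣQ=0 the equilibrium temperature is the m·c-weighted mean:
T_f = (114.01*268.5 + 1616.2*43.63) / (114.01 + 1616.2)
    = 101126 / 1730.2 ≈ 58.45 °C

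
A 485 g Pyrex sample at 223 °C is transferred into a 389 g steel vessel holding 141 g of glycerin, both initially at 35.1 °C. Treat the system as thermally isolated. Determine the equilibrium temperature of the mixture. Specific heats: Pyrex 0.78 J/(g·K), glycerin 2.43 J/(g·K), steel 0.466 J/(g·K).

Conservation of energy gives ΣQ = 0:
485*0.78*(T − 223) + 141*2.43*(T − 35.1) + 389*0.466*(T − 35.1) = 0
378.3(T − 223) + 342.63(T − 35.1) + 181.27(T − 35.1) = 0
(378.3 + 342.63 + 181.27) T = 378.3*223 + 342.63*35.1 + 181.27*35.1
T = 102750/902.2 ≈ 113.89 °C

T_f ≈ 113.9 °C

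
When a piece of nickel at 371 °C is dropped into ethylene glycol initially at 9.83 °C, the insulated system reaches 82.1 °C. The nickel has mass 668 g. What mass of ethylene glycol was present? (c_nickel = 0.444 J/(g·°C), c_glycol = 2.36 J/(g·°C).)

m ≈ 502 g

|Q_nickel| = |Q_glycol|:
668×0.444×(371 − 82.1) = m×2.36×(82.1 − 9.83)
170.56 m = 85685  ⇒  m ≈ 502.4 g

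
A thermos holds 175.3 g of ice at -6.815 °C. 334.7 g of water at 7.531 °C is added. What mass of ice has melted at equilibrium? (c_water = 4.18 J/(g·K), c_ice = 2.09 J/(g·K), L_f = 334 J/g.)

m_melted ≈ 24.1 g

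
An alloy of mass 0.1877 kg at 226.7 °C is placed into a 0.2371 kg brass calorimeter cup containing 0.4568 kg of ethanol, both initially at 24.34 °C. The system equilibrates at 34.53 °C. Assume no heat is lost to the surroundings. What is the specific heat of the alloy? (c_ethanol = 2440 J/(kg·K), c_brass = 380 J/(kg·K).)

c ≈ 340 J/(kg·K)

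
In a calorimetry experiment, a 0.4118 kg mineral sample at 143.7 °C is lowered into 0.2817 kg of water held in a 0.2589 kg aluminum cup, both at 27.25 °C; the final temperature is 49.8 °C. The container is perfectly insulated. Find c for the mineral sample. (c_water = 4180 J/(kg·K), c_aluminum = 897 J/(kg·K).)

c ≈ 822 J/(kg·K)

Taking heat into each body as positive, Σ m c ΔT = 0:
0.4118·c·(49.8 − 143.7) + 0.2817·4180·(49.8 − 27.25) + 0.2589·897·(49.8 − 27.25) = 0
-38.67 c = -31790
c = -31790/-38.67 ≈ 822.1 J/(kg·K)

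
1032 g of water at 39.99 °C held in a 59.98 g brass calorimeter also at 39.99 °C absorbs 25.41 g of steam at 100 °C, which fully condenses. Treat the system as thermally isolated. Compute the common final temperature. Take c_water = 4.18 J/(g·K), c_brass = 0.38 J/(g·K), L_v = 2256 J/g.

T_f ≈ 54.3 °C

Energy conservation, ΣQ = 0:
steam→water at 100 °C releases m L_v = 25.41·2256 = 57325; condensate cools 100→T: 25.41·4.18·(T − 100) = 106.21(T − 100); original water: 4313.8(T − 39.99); cup: 22.79(T − 39.99)
4442.8 T = 57325 + 10621 + 173419 = 241365
T ≈ 54.33 °C, under the boiling point, so the assumption holds.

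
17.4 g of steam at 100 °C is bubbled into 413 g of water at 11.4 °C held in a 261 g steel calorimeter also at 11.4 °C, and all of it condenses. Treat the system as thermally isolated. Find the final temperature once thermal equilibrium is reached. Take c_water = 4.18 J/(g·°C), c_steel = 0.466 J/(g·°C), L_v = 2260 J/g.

Net heat exchanged in the isolated system is zero:
steam→water at 100 °C releases m L_v = 17.4×2260 = 39324
  condensate cools 100→T: 17.4×4.18×(T − 100) = 72.73(T − 100)
  water warms: 413×4.18×(T − 11.4) = 1726.3(T − 11.4)
  cup: 121.63(T − 11.4)
1920.7 T = 39324 + 7273.2 + 21067 = 67664
T ≈ 35.23 °C (< 100 °C, so full condensation is consistent).

T_f ≈ 35.2 °C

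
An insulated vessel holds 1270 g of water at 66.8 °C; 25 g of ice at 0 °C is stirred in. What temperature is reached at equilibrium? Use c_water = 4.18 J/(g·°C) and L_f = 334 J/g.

Heat gained plus heat lost sum to zero:
melt ice: 25·334 = 8350
  warm the meltwater: 104.5 T
  water: 5308.6(T − 66.8)
5413.1 T = 354614 − 8350 = 346264
T ≈ 63.97 °C. Since T > 0 °C, the all-ice-melts assumption holds.

T_f ≈ 64.0 °C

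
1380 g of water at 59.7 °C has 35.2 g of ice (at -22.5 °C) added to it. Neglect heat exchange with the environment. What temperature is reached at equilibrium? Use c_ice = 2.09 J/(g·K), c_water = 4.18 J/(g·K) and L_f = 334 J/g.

T_f ≈ 55.9 °C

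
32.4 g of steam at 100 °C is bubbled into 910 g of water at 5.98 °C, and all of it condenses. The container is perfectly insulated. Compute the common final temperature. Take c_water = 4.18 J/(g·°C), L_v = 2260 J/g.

T_f ≈ 27.8 °C

Energy balance with sensible and latent terms:
condense steam: −32.4·2260 = −73224
  condensate cools 100→T: 32.4·4.18·(T − 100) = 135.43(T − 100)
  water warms: 910·4.18·(T − 5.98) = 3803.8(T − 5.98)
3939.2 T = 73224 + 13543 + 22747 = 109514
T ≈ 27.80 °C, under the boiling point, so the assumption holds.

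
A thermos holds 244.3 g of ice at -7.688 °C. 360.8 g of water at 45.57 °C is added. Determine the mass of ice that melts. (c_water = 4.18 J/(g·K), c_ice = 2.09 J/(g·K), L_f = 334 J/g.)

m_melted ≈ 194 g

Water can give up m c ΔT = 360.8·4.18·45.57 = 68726 J before reaching 0 °C.
Warming the ice to 0 °C takes 244.3·2.09·7.688 = 3925.4 J, leaving 64801 J for melting.
To melt every bit of ice: 244.3·334 = 81596 J.
That's not enough to melt it all — equilibrium is at 0 °C with ice remaining.
m_melted·334 = 64801  ⇒  m_melted ≈ 194 g.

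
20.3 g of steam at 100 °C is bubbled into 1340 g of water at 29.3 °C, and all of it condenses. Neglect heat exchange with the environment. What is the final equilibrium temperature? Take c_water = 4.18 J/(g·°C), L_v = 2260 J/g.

T_f ≈ 38.4 °C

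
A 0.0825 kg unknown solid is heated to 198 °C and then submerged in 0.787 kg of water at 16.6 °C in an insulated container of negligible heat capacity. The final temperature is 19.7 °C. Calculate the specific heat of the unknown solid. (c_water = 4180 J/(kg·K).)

c ≈ 693 J/(kg·K)

Let T be the final temperature. ΣQ_i = 0:
0.0825×c×(19.7 − 198) + 0.787×4180×(19.7 − 16.6) = 0
-14.71 c = -10198
c = -10198/-14.71 ≈ 693.3 J/(kg·K)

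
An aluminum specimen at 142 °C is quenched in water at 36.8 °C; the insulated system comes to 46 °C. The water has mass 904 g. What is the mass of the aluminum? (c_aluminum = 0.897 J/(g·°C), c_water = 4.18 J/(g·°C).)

m ≈ 404 g

Net heat exchanged in the isolated system is zero:
m×0.897×(46 − 142) + 904×4.18×(46 − 36.8) = 0
-86.11 m = -34764
m = -34764/-86.11 ≈ 403.7 g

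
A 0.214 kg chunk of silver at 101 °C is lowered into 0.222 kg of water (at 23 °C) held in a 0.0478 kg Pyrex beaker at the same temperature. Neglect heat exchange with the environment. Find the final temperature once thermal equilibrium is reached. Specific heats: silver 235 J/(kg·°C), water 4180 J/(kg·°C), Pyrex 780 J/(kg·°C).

T_f ≈ 26.9 °C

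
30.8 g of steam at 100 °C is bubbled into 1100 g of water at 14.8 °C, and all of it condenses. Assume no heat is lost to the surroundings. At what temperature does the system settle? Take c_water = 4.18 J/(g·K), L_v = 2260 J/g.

T_f ≈ 31.8 °C

Taking heat into each body as positive, Σ m c ΔT = 0:
steam→water at 100 °C releases m L_v = 30.8×2260 = 69608
  condensate cools 100→T: 30.8×4.18×(T − 100) = 128.74(T − 100)
  original water: 4598(T − 14.8)
4726.7 T = 69608 + 12874 + 68050 = 150533
T ≈ 31.85 °C, under the boiling point, so the assumption holds.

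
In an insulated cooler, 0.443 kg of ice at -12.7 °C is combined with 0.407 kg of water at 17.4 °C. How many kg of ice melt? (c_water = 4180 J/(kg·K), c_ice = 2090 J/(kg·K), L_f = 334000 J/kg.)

Heat available from the water dropping to 0 °C: 0.407×4180×17.4 = 29602 J.
Warming the ice to 0 °C takes 0.443×2090×12.7 = 11759 J, leaving 17843 J for melting.
Melting all 0.443 kg of ice would need 0.443×334000 = 147962 J.
That's not enough to melt it all — equilibrium is at 0 °C with ice remaining.
m_melted×334000 = 17843  ⇒  m_melted ≈ 0.05342 kg.

m_melted ≈ 0.0534 kg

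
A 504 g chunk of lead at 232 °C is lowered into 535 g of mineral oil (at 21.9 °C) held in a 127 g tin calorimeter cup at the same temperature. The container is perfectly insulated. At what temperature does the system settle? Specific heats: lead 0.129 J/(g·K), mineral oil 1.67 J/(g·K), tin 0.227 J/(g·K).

T_f ≈ 35.7 °C

T_f is the heat-capacity-weighted average of the initial temperatures:
T_f = (65.02·232 + 893.45·21.9 + 28.83·21.9) / (65.02 + 893.45 + 28.83)
    = 35282 / 987.29 ≈ 35.74 °C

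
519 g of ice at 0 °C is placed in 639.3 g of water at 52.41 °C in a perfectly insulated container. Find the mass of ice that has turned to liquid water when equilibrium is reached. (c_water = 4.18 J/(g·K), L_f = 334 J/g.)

Heat available from the water dropping to 0 °C: 639.3×4.18×52.41 = 140054 J.
Fully melting the ice requires m_ice L_f = 519×334 = 173346 J.
140054 J < 173346 J, so only part of the ice melts and the system sits at 0 °C.
m_melt = 140054 / L_f = 419.3 g.

m_melted ≈ 419 g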